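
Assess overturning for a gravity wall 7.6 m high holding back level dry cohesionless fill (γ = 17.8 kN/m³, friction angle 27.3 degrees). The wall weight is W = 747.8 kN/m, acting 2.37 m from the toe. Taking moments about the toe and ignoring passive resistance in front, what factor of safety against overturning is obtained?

3.67

K_a = tan²(45° − 27.3°/2) = 0.3711.
P_a = ½K_aγH² = 0.5×0.3711×17.8×7.6² = 190.8 kN/m, acting at H/3 = 2.533 m above the base.
Overturning moment M_o = P_a × H/3 = 190.8 × 2.533 = 483.3.
Resisting moment M_r = W × 2.37 = 747.8 × 2.37 = 1772.
FS_overturning = M_r/M_o = 1772/483.3 = 3.667.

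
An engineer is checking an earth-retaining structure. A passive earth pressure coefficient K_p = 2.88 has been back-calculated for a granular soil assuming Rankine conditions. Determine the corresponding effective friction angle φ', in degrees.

29.0°

K_p = (1+sin φ)/(1−sin φ) ⇒ sin φ = (K_p − 1)/(K_p + 1) = 0.4845.
φ = arcsin(0.4845) = 28.98°.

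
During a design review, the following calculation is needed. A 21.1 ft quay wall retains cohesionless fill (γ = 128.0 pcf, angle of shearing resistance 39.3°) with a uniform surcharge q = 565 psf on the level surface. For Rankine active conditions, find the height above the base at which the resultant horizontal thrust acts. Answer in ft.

K_a = 0.2245.
Triangular part P₁ = ½K_aγH² = 6395 at H/3 = 7.033 ft; rectangular part P₂ = K_a q H = 2676 at H/2 = 10.55 ft.
ȳ = (P₁·7.033 + P₂·10.55)/(P₁+P₂) = 8.071 ft.

8.07 ft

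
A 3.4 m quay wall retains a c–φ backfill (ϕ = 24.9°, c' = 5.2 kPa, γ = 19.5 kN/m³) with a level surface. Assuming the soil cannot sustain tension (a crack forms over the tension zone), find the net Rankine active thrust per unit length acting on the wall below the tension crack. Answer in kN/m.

26.1 kN/m

K_a = 0.4074; √K_a = 0.6383.
Tension-crack depth z_c = 2c/(γ√K_a) = 2×5.2/(19.5×0.6383) = 0.8356 m.
σ_a at base = K_a γ H − 2c√K_a = 0.4074×19.5×3.4 − 2×5.2×0.6383 = 20.37 kPa.
P_a = ½ × 20.37 × (H − z_c) = 0.5×20.37×2.564 = 26.12 kN/m.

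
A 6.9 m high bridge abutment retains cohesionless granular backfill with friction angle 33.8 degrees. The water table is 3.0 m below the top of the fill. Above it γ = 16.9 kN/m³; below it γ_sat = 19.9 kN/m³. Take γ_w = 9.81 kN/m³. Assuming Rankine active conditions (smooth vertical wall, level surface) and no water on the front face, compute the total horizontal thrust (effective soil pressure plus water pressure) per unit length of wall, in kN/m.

175 kN/m

K_a = tan²(45° − φ/2) = 0.2851.
γ' = 19.9 − 9.81 = 10.09 kN/m³. Depth below WT = 3.9 m.
σ'_h at WT = K_a γ d_w = 14.45 kPa; at base = 14.45 + K_a γ' × 3.9 = 25.67 kPa.
P₁ (0–3.0 m) = ½×14.45×3.0 = 21.68. P₂ (3.0–6.9 m) = ½(14.45+25.67)×3.9 = 78.25.
P_w = ½ γ_w h₂² = 0.5×9.81×3.9² = 74.61. Total = 21.68+78.25+74.61 = 174.5 kN/m.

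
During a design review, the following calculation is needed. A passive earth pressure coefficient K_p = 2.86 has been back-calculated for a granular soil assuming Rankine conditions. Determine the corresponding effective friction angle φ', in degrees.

K_p = (1+sin φ)/(1−sin φ) ⇒ sin φ = (K_p − 1)/(K_p + 1) = 0.4819.
φ = arcsin(0.4819) = 28.81°.

28.8°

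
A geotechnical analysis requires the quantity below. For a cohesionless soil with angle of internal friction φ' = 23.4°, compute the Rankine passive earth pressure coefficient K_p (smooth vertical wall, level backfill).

2.32

K_p = (1 + sin φ)/(1 − sin φ) = tan²(45° + 23.4°/2) = 2.318.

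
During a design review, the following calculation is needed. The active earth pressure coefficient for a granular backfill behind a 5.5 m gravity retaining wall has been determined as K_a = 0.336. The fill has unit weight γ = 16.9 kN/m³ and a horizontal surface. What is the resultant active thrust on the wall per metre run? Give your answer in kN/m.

85.9 kN/m

P = ½ K_a γ H² = 0.5 × 0.336 × 16.9 × 5.5² = 85.89 kN/m.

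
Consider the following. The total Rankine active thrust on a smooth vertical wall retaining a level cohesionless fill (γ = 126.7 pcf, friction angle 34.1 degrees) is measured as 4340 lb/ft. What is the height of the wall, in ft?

15.6 ft

K_a = 0.2815. P_a = ½ K_a γ H² ⇒ H = √(2P_a/(K_a γ)).
H = √(2×4340/(0.2815×126.7)) = 15.60 ft.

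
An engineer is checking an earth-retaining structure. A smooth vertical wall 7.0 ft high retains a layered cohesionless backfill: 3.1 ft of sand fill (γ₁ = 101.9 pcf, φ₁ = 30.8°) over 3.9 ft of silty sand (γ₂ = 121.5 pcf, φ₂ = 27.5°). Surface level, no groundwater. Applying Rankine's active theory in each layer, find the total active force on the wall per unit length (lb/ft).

952 lb/ft

K_a1 = tan²(45°−30.8°/2) = 0.3227; K_a2 = tan²(45°−27.5°/2) = 0.3682.
Layer 1: σ at base = K_a1 γ₁ h₁ = 101.9 psf; P₁ = ½×101.9×3.1 = 158.0.
Layer 2: σ_v at top = γ₁h₁ = 315.9; σ_h top = K_a2×315.9 = 116.3; σ_h base = K_a2×(315.9+121.5×3.9) = 290.8.
P₂ = ½(116.3+290.8)×3.9 = 793.9. Total P_a = 158.0+793.9 = 951.9 lb/ft.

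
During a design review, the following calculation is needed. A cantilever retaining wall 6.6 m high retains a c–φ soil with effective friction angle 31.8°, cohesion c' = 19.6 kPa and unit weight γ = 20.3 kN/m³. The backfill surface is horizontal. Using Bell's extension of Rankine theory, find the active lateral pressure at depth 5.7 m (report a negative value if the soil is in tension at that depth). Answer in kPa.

K_a = (1 − sin φ)/(1 + sin φ) = 0.3098.
σ_a = K_a γ z − 2c√K_a = 0.3098×20.3×5.7 − 2×19.6×0.5566 = 14.03 kPa.

14.0 kPa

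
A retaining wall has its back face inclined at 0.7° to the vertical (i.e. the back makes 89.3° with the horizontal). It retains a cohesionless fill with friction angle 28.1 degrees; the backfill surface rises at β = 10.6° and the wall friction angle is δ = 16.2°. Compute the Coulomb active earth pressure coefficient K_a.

K_a = sin²(α+φ) / [sin²α · sin(α−δ) · (1 + √{sin(φ+δ)sin(φ−β) / (sin(α−δ)sin(α+β))})²].
With α = 89.3°, φ = 28.1°, δ = 16.2°, β = 10.6°: K_a = 0.3802.

0.380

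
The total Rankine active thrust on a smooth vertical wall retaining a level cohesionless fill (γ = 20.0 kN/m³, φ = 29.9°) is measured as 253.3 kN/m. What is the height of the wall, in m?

8.70 m

K_a = 0.3347. P_a = ½ K_a γ H² ⇒ H = √(2P_a/(K_a γ)).
H = √(2×253.3/(0.3347×20.0)) = 8.700 m.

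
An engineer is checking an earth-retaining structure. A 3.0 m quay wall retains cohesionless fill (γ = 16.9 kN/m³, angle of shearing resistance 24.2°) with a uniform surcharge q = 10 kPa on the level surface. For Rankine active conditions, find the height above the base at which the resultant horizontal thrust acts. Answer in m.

K_a = 0.4185.
Triangular part P₁ = ½K_aγH² = 31.83 at H/3 = 1.000 m; rectangular part P₂ = K_a q H = 12.56 at H/2 = 1.500 m.
ȳ = (P₁·1.000 + P₂·1.500)/(P₁+P₂) = 1.141 m.

1.14 m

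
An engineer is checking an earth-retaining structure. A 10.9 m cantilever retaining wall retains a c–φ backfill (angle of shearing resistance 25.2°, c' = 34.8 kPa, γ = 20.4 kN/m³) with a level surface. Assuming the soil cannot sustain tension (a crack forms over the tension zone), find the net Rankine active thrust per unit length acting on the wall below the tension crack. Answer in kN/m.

125 kN/m

K_a = 0.4027; √K_a = 0.6346.
Tension-crack depth z_c = 2c/(γ√K_a) = 2×34.8/(20.4×0.6346) = 5.376 m.
σ_a at base = K_a γ H − 2c√K_a = 0.4027×20.4×10.9 − 2×34.8×0.6346 = 45.38 kPa.
P_a = ½ × 45.38 × (H − z_c) = 0.5×45.38×5.524 = 125.3 kN/m.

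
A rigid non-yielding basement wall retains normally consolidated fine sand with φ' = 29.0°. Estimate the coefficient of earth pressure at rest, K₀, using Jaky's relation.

K₀ = 1 − sin φ' = 1 − sin 29.0° = 0.5152.

0.515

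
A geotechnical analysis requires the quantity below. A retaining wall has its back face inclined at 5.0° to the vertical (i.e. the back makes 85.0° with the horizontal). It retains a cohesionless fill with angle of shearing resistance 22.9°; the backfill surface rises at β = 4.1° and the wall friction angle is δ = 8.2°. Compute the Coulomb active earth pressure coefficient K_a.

K_a = sin²(α+φ) / [sin²α · sin(α−δ) · (1 + √{sin(φ+δ)sin(φ−β) / (sin(α−δ)sin(α+β))})²].
With α = 85.0°, φ = 22.9°, δ = 8.2°, β = 4.1°: K_a = 0.4691.

0.469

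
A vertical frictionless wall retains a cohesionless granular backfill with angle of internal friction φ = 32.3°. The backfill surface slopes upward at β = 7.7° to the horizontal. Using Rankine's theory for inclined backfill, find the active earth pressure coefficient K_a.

K_a = cos β · (cos β − √(cos²β − cos²φ)) / (cos β + √(cos²β − cos²φ)).
cos β = 0.9910, cos φ = 0.8453, √(cos²β − cos²φ) = 0.5173.
K_a = 0.9910 × (0.9910 − 0.5173)/(0.9910 + 0.5173) = 0.3112.

0.311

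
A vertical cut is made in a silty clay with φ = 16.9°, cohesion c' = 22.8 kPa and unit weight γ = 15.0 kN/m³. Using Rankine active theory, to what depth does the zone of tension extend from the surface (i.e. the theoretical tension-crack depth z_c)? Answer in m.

4.10 m

K_a = tan²(45° − 16.9°/2) = 0.5495; √K_a = 0.7413.
The active pressure is zero where K_a γ z = 2c√K_a, so z_c = 2c/(γ√K_a) = 2×22.8/(15.0×0.7413) = 4.101 m.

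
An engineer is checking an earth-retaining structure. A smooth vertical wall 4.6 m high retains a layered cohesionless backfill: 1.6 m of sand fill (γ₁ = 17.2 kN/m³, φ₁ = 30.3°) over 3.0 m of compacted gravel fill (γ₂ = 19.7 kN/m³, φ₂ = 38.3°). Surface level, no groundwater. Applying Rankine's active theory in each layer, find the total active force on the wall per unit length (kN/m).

K_a1 = tan²(45°−30.3°/2) = 0.3293; K_a2 = tan²(45°−38.3°/2) = 0.2347.
Layer 1: σ at base = K_a1 γ₁ h₁ = 9.063 kPa; P₁ = ½×9.063×1.6 = 7.250.
Layer 2: σ_v at top = γ₁h₁ = 27.52; σ_h top = K_a2×27.52 = 6.460; σ_h base = K_a2×(27.52+19.7×3.0) = 20.33.
P₂ = ½(6.460+20.33)×3.0 = 40.19. Total P_a = 7.250+40.19 = 47.44 kN/m.

47.4 kN/m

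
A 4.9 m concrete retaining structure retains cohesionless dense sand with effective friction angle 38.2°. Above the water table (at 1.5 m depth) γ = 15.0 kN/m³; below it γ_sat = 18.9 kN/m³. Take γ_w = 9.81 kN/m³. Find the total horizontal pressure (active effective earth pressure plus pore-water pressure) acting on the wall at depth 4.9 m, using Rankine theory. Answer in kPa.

45.9 kPa

K_a = (1 − sin φ)/(1 + sin φ) = 0.2358.
γ' = 18.9 − 9.81 = 9.090 kN/m³.
Effective vertical stress at 4.9 m: σ'_v = 15.0×1.5 + 9.090×3.40 = 53.41 kPa.
σ'_h = K_a σ'_v = 0.2358 × 53.41 = 12.59 kPa; u = γ_w × 3.40 = 33.35 kPa.
Total σ_h = 12.59 + 33.35 = 45.95 kPa.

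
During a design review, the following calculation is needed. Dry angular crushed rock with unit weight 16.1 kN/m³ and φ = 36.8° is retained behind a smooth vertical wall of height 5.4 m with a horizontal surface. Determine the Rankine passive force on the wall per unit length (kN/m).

K_p = tan²(45° + φ/2) = 3.988.
P_p = ½ K_p γ H² = 0.5 × 3.988 × 16.1 × 5.4² = 936.1 kN/m.

936 kN/m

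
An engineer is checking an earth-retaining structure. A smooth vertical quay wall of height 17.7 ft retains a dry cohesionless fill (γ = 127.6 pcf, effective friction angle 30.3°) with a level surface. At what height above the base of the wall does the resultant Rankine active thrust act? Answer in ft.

K_a = 0.3293.
The pressure distribution is triangular, so the resultant acts at H/3 above the base = 17.7/3 = 5.900 ft.

5.90 ft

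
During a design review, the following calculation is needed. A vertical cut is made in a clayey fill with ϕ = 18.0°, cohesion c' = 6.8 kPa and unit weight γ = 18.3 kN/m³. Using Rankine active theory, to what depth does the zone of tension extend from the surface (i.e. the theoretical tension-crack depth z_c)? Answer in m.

K_a = tan²(45° − 18.0°/2) = 0.5279; √K_a = 0.7265.
The active pressure is zero where K_a γ z = 2c√K_a, so z_c = 2c/(γ√K_a) = 2×6.8/(18.3×0.7265) = 1.023 m.

1.02 m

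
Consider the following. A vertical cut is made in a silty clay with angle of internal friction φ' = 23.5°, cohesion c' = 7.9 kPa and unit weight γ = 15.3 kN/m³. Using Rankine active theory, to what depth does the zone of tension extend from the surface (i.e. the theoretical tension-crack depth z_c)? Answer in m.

K_a = tan²(45° − 23.5°/2) = 0.4298; √K_a = 0.6556.
The active pressure is zero where K_a γ z = 2c√K_a, so z_c = 2c/(γ√K_a) = 2×7.9/(15.3×0.6556) = 1.575 m.

1.58 m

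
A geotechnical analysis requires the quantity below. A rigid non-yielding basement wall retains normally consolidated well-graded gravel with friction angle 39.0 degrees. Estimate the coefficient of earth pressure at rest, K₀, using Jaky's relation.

0.371

K₀ = 1 − sin φ' = 1 − sin 39.0° = 0.3707.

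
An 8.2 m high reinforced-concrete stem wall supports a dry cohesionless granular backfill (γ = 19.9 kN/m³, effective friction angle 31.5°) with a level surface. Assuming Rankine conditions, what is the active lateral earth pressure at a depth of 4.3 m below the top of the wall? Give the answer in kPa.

26.8 kPa

K_a = (1 − sin φ)/(1 + sin φ) = 0.3136.
σ_h = K_a γ z = 0.3136 × 19.9 × 4.3 = 26.84 kPa.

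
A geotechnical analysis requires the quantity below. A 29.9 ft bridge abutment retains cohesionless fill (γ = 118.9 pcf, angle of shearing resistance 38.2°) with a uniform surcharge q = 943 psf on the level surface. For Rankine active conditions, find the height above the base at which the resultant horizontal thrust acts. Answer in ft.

K_a = 0.2358.
Triangular part P₁ = ½K_aγH² = 12530 at H/3 = 9.967 ft; rectangular part P₂ = K_a q H = 6648 at H/2 = 14.95 ft.
ȳ = (P₁·9.967 + P₂·14.95)/(P₁+P₂) = 11.69 ft.

11.7 ft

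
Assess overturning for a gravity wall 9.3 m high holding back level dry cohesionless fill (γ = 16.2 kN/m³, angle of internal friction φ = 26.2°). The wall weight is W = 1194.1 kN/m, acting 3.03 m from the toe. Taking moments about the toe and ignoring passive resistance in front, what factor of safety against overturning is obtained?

K_a = tan²(45° − 26.2°/2) = 0.3874.
P_a = ½K_aγH² = 0.5×0.3874×16.2×9.3² = 271.4 kN/m, acting at H/3 = 3.100 m above the base.
Overturning moment M_o = P_a × H/3 = 271.4 × 3.100 = 841.4.
Resisting moment M_r = W × 3.03 = 1194.1 × 3.03 = 3618.
FS_overturning = M_r/M_o = 3618/841.4 = 4.300.

4.30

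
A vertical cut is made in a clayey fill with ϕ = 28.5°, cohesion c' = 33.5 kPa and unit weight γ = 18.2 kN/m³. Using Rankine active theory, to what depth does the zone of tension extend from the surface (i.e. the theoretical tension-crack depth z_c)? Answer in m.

K_a = tan²(45° − 28.5°/2) = 0.3540; √K_a = 0.5949.
The active pressure is zero where K_a γ z = 2c√K_a, so z_c = 2c/(γ√K_a) = 2×33.5/(18.2×0.5949) = 6.188 m.

6.19 m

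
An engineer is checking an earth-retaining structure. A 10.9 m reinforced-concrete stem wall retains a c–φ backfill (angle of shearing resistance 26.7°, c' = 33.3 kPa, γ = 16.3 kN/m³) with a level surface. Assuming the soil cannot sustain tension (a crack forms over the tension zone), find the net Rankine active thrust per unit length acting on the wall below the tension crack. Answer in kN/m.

K_a = 0.3800; √K_a = 0.6164.
Tension-crack depth z_c = 2c/(γ√K_a) = 2×33.3/(16.3×0.6164) = 6.629 m.
σ_a at base = K_a γ H − 2c√K_a = 0.3800×16.3×10.9 − 2×33.3×0.6164 = 26.45 kPa.
P_a = ½ × 26.45 × (H − z_c) = 0.5×26.45×4.271 = 56.50 kN/m.

56.5 kN/m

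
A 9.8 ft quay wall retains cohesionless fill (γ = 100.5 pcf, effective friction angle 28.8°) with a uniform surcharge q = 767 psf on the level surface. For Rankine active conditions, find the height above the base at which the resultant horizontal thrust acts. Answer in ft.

K_a = 0.3498.
Triangular part P₁ = ½K_aγH² = 1688 at H/3 = 3.267 ft; rectangular part P₂ = K_a q H = 2629 at H/2 = 4.900 ft.
ȳ = (P₁·3.267 + P₂·4.900)/(P₁+P₂) = 4.261 ft.

4.26 ft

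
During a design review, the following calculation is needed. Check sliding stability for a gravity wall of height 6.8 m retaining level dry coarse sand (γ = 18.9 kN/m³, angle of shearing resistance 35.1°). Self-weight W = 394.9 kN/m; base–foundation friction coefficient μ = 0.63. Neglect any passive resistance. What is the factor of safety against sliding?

K_a = tan²(45° − 35.1°/2) = 0.2698.
P_a = ½K_aγH² = 0.5×0.2698×18.9×6.8² = 117.9 kN/m, acting at H/3 = 2.267 m above the base.
FS_sliding = μW / P_a = 0.63×394.9 / 117.9 = 2.110.

2.11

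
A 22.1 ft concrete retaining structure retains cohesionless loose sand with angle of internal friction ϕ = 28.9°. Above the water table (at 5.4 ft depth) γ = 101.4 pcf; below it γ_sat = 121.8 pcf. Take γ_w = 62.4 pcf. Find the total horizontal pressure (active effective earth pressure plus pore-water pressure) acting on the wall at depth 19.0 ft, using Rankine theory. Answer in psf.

K_a = (1 − sin φ)/(1 + sin φ) = 0.3484.
γ' = 121.8 − 62.4 = 59.40 pcf.
Effective vertical stress at 19.0 ft: σ'_v = 101.4×5.4 + 59.40×13.6 = 1355 psf.
σ'_h = K_a σ'_v = 0.3484 × 1355 = 472.2 psf; u = γ_w × 13.6 = 848.6 psf.
Total σ_h = 472.2 + 848.6 = 1321 psf.

1320 psf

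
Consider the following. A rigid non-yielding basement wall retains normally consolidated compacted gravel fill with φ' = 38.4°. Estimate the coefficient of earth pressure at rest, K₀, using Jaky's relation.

0.379

K₀ = 1 − sin φ' = 1 − sin 38.4° = 0.3789.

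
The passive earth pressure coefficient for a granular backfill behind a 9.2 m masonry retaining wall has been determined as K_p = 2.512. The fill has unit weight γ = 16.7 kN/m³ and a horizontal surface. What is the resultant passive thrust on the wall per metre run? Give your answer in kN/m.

1780 kN/m

P = ½ K_p γ H² = 0.5 × 2.512 × 16.7 × 9.2² = 1775 kN/m.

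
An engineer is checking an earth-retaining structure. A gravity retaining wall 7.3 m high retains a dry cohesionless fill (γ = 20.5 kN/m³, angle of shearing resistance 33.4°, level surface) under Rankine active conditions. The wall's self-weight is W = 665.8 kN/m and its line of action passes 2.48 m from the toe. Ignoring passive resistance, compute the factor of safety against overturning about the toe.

4.28

K_a = tan²(45° − 33.4°/2) = 0.2899.
P_a = ½K_aγH² = 0.5×0.2899×20.5×7.3² = 158.4 kN/m, acting at H/3 = 2.433 m above the base.
Overturning moment M_o = P_a × H/3 = 158.4 × 2.433 = 385.3.
Resisting moment M_r = W × 2.48 = 665.8 × 2.48 = 1651.
FS_overturning = M_r/M_o = 1651/385.3 = 4.285.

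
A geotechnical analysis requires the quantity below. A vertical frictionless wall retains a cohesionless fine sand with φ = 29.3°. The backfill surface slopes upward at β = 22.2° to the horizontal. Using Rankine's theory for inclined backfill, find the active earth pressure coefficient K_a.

K_a = cos β · (cos β − √(cos²β − cos²φ)) / (cos β + √(cos²β − cos²φ)).
cos β = 0.9259, cos φ = 0.8721, √(cos²β − cos²φ) = 0.3110.
K_a = 0.9259 × (0.9259 − 0.3110)/(0.9259 + 0.3110) = 0.4602.

0.460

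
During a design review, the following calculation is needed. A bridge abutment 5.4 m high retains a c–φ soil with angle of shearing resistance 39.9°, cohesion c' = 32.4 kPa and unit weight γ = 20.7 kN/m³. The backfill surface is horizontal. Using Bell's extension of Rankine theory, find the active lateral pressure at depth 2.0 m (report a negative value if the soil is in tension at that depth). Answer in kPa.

-21.2 kPa

K_a = (1 − sin φ)/(1 + sin φ) = 0.2184.
σ_a = K_a γ z − 2c√K_a = 0.2184×20.7×2.0 − 2×32.4×0.4674 = -21.24 kPa.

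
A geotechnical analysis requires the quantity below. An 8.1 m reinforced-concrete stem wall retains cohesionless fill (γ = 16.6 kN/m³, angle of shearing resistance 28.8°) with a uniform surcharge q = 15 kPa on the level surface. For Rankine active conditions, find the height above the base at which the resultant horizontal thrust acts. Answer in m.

2.95 m

K_a = 0.3498.
Triangular part P₁ = ½K_aγH² = 190.5 at H/3 = 2.700 m; rectangular part P₂ = K_a q H = 42.49 at H/2 = 4.050 m.
ȳ = (P₁·2.700 + P₂·4.050)/(P₁+P₂) = 2.946 m.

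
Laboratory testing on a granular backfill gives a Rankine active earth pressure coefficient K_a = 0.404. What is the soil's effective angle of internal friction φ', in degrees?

K_a = tan²(45° − φ/2) ⇒ 45° − φ/2 = arctan(√0.404) = 32.44°.
φ = 2(45° − 32.44°) = 25.12°.

25.1°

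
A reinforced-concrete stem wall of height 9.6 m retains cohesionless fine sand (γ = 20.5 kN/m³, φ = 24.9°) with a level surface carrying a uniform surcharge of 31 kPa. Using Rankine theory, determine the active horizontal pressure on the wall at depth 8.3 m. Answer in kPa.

K_a = (1 − sin φ)/(1 + sin φ) = 0.4074.
σ_v = γz + q = 20.5 × 8.3 + 31 = 201.2 kPa.
σ_h = K_a σ_v = 0.4074 × 201.2 = 81.95 kPa.

82.0 kPa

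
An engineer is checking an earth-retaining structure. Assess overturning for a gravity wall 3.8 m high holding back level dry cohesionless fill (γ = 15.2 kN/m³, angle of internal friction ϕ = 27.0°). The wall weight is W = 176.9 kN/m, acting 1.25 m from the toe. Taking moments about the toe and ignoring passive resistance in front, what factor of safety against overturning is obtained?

K_a = tan²(45° − 27.0°/2) = 0.3755.
P_a = ½K_aγH² = 0.5×0.3755×15.2×3.8² = 41.21 kN/m, acting at H/3 = 1.267 m above the base.
Overturning moment M_o = P_a × H/3 = 41.21 × 1.267 = 52.20.
Resisting moment M_r = W × 1.25 = 176.9 × 1.25 = 221.1.
FS_overturning = M_r/M_o = 221.1/52.20 = 4.236.

4.24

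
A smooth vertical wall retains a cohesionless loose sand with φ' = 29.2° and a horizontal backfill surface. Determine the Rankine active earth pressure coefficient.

0.344

K_a = tan²(45° − φ/2) = tan²(30.40°) = 0.3442.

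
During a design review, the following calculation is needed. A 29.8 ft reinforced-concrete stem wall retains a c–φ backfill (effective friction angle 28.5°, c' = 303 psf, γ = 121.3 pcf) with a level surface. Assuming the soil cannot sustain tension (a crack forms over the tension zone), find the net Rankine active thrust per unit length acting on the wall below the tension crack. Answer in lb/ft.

K_a = 0.3540; √K_a = 0.5949.
Tension-crack depth z_c = 2c/(γ√K_a) = 2×303/(121.3×0.5949) = 8.397 ft.
σ_a at base = K_a γ H − 2c√K_a = 0.3540×121.3×29.8 − 2×303×0.5949 = 918.9 psf.
P_a = ½ × 918.9 × (H − z_c) = 0.5×918.9×21.40 = 9834 lb/ft.

9830 lb/ft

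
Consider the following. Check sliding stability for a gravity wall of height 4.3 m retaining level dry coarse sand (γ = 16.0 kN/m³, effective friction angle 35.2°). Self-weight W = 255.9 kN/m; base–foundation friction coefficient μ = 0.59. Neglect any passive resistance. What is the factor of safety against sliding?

K_a = tan²(45° − 35.2°/2) = 0.2687.
P_a = ½K_aγH² = 0.5×0.2687×16.0×4.3² = 39.74 kN/m, acting at H/3 = 1.433 m above the base.
FS_sliding = μW / P_a = 0.59×255.9 / 39.74 = 3.799.

3.80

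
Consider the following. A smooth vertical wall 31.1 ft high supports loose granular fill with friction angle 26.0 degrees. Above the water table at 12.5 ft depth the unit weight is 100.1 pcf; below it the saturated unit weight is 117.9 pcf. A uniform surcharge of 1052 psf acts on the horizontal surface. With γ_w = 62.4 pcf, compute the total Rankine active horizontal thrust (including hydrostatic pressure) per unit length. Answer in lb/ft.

K_a = tan²(45° − φ/2) = 0.3905.
γ' = 117.9 − 62.4 = 55.50 pcf. h₂ = H − d_w = 18.6 ft.
σ'_h: at surface K_a·q = 410.8; at WT K_a(q+γd_w) = 899.3; at base K_a(q+γd_w+γ'h₂) = 1302 psf.
P₁ = ½(410.8+899.3)×12.5 = 8188; P₂ = ½(899.3+1302)×18.6 = 20480; P_w = ½γ_w h₂² = 10790.
Total = 8188+20480+10790 = 39460 lb/ft.

39500 lb/ft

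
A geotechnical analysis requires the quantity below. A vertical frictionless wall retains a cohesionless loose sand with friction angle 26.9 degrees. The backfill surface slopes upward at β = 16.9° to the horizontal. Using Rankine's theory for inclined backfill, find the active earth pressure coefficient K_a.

K_a = cos β · (cos β − √(cos²β − cos²φ)) / (cos β + √(cos²β − cos²φ)).
cos β = 0.9568, cos φ = 0.8918, √(cos²β − cos²φ) = 0.3467.
K_a = 0.9568 × (0.9568 − 0.3467)/(0.9568 + 0.3467) = 0.4479.

0.448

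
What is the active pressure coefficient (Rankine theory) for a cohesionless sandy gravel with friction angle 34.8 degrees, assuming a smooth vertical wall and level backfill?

0.273

K_a = tan²(45° − φ/2) = tan²(27.60°) = 0.2733.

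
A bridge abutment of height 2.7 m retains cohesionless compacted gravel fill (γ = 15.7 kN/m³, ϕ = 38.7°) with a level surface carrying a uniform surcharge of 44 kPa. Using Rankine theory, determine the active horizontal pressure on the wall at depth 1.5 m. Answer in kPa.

15.6 kPa

K_a = (1 − sin φ)/(1 + sin φ) = 0.2306.
σ_v = γz + q = 15.7 × 1.5 + 44 = 67.55 kPa.
σ_h = K_a σ_v = 0.2306 × 67.55 = 15.58 kPa.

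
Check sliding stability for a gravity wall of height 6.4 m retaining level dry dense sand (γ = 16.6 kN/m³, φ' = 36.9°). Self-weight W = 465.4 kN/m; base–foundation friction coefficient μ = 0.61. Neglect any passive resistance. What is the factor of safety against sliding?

K_a = tan²(45° − 36.9°/2) = 0.2497.
P_a = ½K_aγH² = 0.5×0.2497×16.6×6.4² = 84.88 kN/m, acting at H/3 = 2.133 m above the base.
FS_sliding = μW / P_a = 0.61×465.4 / 84.88 = 3.345.

3.34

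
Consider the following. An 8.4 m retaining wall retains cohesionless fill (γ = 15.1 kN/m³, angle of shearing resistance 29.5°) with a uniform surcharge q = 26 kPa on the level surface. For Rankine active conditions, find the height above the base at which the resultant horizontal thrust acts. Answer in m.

3.21 m

K_a = 0.3401.
Triangular part P₁ = ½K_aγH² = 181.2 at H/3 = 2.800 m; rectangular part P₂ = K_a q H = 74.28 at H/2 = 4.200 m.
ȳ = (P₁·2.800 + P₂·4.200)/(P₁+P₂) = 3.207 m.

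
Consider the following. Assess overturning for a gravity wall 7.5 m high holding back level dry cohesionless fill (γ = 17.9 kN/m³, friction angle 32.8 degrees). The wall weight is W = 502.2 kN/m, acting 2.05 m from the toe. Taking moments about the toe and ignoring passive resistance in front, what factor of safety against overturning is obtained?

2.75

K_a = tan²(45° − 32.8°/2) = 0.2973.
P_a = ½K_aγH² = 0.5×0.2973×17.9×7.5² = 149.7 kN/m, acting at H/3 = 2.500 m above the base.
Overturning moment M_o = P_a × H/3 = 149.7 × 2.500 = 374.1.
Resisting moment M_r = W × 2.05 = 502.2 × 2.05 = 1030.
FS_overturning = M_r/M_o = 1030/374.1 = 2.752.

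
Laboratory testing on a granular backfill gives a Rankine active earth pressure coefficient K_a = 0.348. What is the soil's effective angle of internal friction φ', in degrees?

28.9°

K_a = tan²(45° − φ/2) ⇒ 45° − φ/2 = arctan(√0.348) = 30.54°.
φ = 2(45° − 30.54°) = 28.93°.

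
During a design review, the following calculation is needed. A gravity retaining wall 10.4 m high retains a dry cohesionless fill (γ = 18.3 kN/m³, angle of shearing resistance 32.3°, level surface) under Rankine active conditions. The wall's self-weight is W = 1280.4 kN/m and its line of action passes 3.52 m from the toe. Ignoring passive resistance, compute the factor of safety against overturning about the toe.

4.33

K_a = tan²(45° − 32.3°/2) = 0.3035.
P_a = ½K_aγH² = 0.5×0.3035×18.3×10.4² = 300.3 kN/m, acting at H/3 = 3.467 m above the base.
Overturning moment M_o = P_a × H/3 = 300.3 × 3.467 = 1041.
Resisting moment M_r = W × 3.52 = 1280.4 × 3.52 = 4507.
FS_overturning = M_r/M_o = 4507/1041 = 4.329.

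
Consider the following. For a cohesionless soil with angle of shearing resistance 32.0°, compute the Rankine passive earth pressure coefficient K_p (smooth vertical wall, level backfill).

3.25

K_p = (1 + sin φ)/(1 − sin φ) = tan²(45° + 32.0°/2) = 3.255.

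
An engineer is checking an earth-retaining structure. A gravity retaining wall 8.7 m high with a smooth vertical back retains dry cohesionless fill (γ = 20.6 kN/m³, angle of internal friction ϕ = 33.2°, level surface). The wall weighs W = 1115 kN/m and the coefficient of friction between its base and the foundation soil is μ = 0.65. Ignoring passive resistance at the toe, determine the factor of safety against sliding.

3.18

K_a = tan²(45° − 33.2°/2) = 0.2924.
P_a = ½K_aγH² = 0.5×0.2924×20.6×8.7² = 227.9 kN/m, acting at H/3 = 2.900 m above the base.
FS_sliding = μW / P_a = 0.65×1115 / 227.9 = 3.180.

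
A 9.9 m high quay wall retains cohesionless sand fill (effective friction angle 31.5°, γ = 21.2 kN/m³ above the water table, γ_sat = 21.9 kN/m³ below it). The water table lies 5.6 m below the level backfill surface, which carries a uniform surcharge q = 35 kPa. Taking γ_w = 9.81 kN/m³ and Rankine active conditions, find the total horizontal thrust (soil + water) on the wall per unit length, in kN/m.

K_a = tan²(45° − φ/2) = 0.3136.
γ' = 21.9 − 9.81 = 12.09 kN/m³. h₂ = H − d_w = 4.3 m.
σ'_h: at surface K_a·q = 10.98; at WT K_a(q+γd_w) = 48.21; at base K_a(q+γd_w+γ'h₂) = 64.52 kPa.
P₁ = ½(10.98+48.21)×5.6 = 165.7; P₂ = ½(48.21+64.52)×4.3 = 242.4; P_w = ½γ_w h₂² = 90.69.
Total = 165.7+242.4+90.69 = 498.8 kN/m.

499 kN/m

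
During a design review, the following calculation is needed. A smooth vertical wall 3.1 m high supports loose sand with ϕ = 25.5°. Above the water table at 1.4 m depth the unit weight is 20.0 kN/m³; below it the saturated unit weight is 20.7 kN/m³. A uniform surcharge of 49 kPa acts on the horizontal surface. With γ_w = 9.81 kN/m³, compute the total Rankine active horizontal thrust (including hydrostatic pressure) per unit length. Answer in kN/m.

K_a = tan²(45° − φ/2) = 0.3981.
γ' = 20.7 − 9.81 = 10.89 kN/m³. h₂ = H − d_w = 1.7 m.
σ'_h: at surface K_a·q = 19.51; at WT K_a(q+γd_w) = 30.65; at base K_a(q+γd_w+γ'h₂) = 38.02 kPa.
P₁ = ½(19.51+30.65)×1.4 = 35.11; P₂ = ½(30.65+38.02)×1.7 = 58.38; P_w = ½γ_w h₂² = 14.18.
Total = 35.11+58.38+14.18 = 107.7 kN/m.

108 kN/m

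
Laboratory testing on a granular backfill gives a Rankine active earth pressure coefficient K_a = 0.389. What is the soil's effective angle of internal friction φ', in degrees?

K_a = tan²(45° − φ/2) ⇒ 45° − φ/2 = arctan(√0.389) = 31.95°.
φ = 2(45° − 31.95°) = 26.10°.

26.1°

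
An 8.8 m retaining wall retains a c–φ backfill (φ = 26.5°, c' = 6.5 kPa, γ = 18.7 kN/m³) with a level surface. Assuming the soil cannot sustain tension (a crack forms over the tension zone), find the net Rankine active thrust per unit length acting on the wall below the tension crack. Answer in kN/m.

K_a = 0.3829; √K_a = 0.6188.
Tension-crack depth z_c = 2c/(γ√K_a) = 2×6.5/(18.7×0.6188) = 1.123 m.
σ_a at base = K_a γ H − 2c√K_a = 0.3829×18.7×8.8 − 2×6.5×0.6188 = 54.97 kPa.
P_a = ½ × 54.97 × (H − z_c) = 0.5×54.97×7.677 = 211.0 kN/m.

211 kN/m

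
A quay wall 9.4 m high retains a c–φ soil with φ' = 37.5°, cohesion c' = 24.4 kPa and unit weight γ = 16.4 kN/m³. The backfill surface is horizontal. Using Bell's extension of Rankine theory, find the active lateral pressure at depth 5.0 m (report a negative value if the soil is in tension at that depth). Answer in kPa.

-4.12 kPa

K_a = (1 − sin φ)/(1 + sin φ) = 0.2432.
σ_a = K_a γ z − 2c√K_a = 0.2432×16.4×5.0 − 2×24.4×0.4931 = -4.124 kPa.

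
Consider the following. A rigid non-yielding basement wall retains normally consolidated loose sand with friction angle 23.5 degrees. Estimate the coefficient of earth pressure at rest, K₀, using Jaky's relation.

K₀ = 1 − sin φ' = 1 − sin 23.5° = 0.6013.

0.601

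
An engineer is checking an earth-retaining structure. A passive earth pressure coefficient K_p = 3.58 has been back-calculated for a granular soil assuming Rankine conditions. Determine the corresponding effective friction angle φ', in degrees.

K_p = (1+sin φ)/(1−sin φ) ⇒ sin φ = (K_p − 1)/(K_p + 1) = 0.5633.
φ = arcsin(0.5633) = 34.29°.

34.3°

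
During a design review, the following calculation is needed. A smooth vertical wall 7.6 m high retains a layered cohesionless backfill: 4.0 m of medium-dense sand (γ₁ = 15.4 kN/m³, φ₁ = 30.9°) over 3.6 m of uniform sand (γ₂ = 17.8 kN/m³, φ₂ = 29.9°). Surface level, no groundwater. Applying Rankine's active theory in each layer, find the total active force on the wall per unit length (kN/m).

152 kN/m

K_a1 = tan²(45°−30.9°/2) = 0.3214; K_a2 = tan²(45°−29.9°/2) = 0.3347.
Layer 1: σ at base = K_a1 γ₁ h₁ = 19.80 kPa; P₁ = ½×19.80×4.0 = 39.60.
Layer 2: σ_v at top = γ₁h₁ = 61.60; σ_h top = K_a2×61.60 = 20.62; σ_h base = K_a2×(61.60+17.8×3.6) = 42.06.
P₂ = ½(20.62+42.06)×3.6 = 112.8. Total P_a = 39.60+112.8 = 152.4 kN/m.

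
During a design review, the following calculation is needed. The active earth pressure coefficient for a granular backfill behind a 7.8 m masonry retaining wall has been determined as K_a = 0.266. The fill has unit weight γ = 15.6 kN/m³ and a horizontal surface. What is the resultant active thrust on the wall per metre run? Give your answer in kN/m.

126 kN/m

P = ½ K_a γ H² = 0.5 × 0.266 × 15.6 × 7.8² = 126.2 kN/m.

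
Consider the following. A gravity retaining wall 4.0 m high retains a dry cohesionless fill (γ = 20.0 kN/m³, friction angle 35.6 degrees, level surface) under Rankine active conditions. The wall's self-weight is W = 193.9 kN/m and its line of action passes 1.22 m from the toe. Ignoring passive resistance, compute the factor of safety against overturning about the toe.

K_a = tan²(45° − 35.6°/2) = 0.2641.
P_a = ½K_aγH² = 0.5×0.2641×20.0×4.0² = 42.26 kN/m, acting at H/3 = 1.333 m above the base.
Overturning moment M_o = P_a × H/3 = 42.26 × 1.333 = 56.35.
Resisting moment M_r = W × 1.22 = 193.9 × 1.22 = 236.6.
FS_overturning = M_r/M_o = 236.6/56.35 = 4.198.

4.20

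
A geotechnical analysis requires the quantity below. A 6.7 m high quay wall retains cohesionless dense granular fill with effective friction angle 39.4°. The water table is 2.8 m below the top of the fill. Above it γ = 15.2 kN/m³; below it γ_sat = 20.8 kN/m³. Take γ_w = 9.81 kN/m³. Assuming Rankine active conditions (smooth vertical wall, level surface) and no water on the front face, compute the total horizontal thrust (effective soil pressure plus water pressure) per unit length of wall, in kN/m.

144 kN/m

K_a = tan²(45° − φ/2) = 0.2234.
γ' = 20.8 − 9.81 = 10.99 kN/m³. Depth below WT = 3.9 m.
σ'_h at WT = K_a γ d_w = 9.510 kPa; at base = 9.510 + K_a γ' × 3.9 = 19.09 kPa.
P₁ (0–2.8 m) = ½×9.510×2.8 = 13.31. P₂ (2.8–6.7 m) = ½(9.510+19.09)×3.9 = 55.76.
P_w = ½ γ_w h₂² = 0.5×9.81×3.9² = 74.61. Total = 13.31+55.76+74.61 = 143.7 kN/m.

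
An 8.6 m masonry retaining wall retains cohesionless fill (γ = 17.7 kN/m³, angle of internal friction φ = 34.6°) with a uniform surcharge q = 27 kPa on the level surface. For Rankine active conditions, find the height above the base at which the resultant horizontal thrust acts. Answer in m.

K_a = 0.2756.
Triangular part P₁ = ½K_aγH² = 180.4 at H/3 = 2.867 m; rectangular part P₂ = K_a q H = 64.00 at H/2 = 4.300 m.
ȳ = (P₁·2.867 + P₂·4.300)/(P₁+P₂) = 3.242 m.

3.24 m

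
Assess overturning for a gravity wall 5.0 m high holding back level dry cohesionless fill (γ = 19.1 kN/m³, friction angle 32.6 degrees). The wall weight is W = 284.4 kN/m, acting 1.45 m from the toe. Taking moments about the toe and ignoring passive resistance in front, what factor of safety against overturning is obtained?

K_a = tan²(45° − 32.6°/2) = 0.2997.
P_a = ½K_aγH² = 0.5×0.2997×19.1×5.0² = 71.56 kN/m, acting at H/3 = 1.667 m above the base.
Overturning moment M_o = P_a × H/3 = 71.56 × 1.667 = 119.3.
Resisting moment M_r = W × 1.45 = 284.4 × 1.45 = 412.4.
FS_overturning = M_r/M_o = 412.4/119.3 = 3.458.

3.46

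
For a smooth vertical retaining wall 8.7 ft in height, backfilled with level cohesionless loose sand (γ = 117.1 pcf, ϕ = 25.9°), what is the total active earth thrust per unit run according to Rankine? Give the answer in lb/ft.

K_a = tan²(45° − φ/2) = 0.3920.
P_a = ½ K_a γ H² = 0.5 × 0.3920 × 117.1 × 8.7² = 1737 lb/ft.

1740 lb/ft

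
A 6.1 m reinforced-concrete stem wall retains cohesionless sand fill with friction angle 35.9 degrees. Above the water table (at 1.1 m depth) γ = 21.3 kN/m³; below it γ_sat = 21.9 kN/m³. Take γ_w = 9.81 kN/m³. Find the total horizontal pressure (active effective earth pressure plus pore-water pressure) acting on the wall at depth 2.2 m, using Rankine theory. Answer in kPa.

K_a = (1 − sin φ)/(1 + sin φ) = 0.2607.
γ' = 21.9 − 9.81 = 12.09 kN/m³.
Effective vertical stress at 2.2 m: σ'_v = 21.3×1.1 + 12.09×1.10 = 36.73 kPa.
σ'_h = K_a σ'_v = 0.2607 × 36.73 = 9.577 kPa; u = γ_w × 1.10 = 10.79 kPa.
Total σ_h = 9.577 + 10.79 = 20.37 kPa.

20.4 kPa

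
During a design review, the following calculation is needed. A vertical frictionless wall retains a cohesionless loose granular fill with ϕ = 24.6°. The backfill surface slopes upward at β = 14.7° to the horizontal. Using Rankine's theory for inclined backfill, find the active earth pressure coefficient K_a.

0.475

K_a = cos β · (cos β − √(cos²β − cos²φ)) / (cos β + √(cos²β − cos²φ)).
cos β = 0.9673, cos φ = 0.9092, √(cos²β − cos²φ) = 0.3300.
K_a = 0.9673 × (0.9673 − 0.3300)/(0.9673 + 0.3300) = 0.4752.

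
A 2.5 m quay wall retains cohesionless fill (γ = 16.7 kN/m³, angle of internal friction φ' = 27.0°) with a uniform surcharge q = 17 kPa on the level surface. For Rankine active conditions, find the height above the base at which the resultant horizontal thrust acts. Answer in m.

K_a = 0.3755.
Triangular part P₁ = ½K_aγH² = 19.60 at H/3 = 0.8333 m; rectangular part P₂ = K_a q H = 15.96 at H/2 = 1.250 m.
ȳ = (P₁·0.8333 + P₂·1.250)/(P₁+P₂) = 1.020 m.

1.02 m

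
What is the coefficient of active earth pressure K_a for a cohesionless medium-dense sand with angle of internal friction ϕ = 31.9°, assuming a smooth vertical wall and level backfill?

0.309

K_a = (1 − sin φ)/(1 + sin φ) = (1 − sin 31.9°)/(1 + sin 31.9°) = 0.3085.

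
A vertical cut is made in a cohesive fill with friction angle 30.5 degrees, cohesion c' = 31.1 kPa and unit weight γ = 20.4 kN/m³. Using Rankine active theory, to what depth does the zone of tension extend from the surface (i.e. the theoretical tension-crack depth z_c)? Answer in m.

5.33 m

K_a = tan²(45° − 30.5°/2) = 0.3267; √K_a = 0.5715.
The active pressure is zero where K_a γ z = 2c√K_a, so z_c = 2c/(γ√K_a) = 2×31.1/(20.4×0.5715) = 5.335 m.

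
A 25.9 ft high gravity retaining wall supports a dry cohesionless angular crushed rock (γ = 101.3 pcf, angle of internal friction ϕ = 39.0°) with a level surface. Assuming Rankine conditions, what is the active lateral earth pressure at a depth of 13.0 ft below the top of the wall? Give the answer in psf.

300 psf

K_a = (1 − sin φ)/(1 + sin φ) = 0.2275.
σ_h = K_a γ z = 0.2275 × 101.3 × 13.0 = 299.6 psf.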